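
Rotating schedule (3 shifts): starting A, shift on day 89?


Shift B

Shifts: A, B, C
Start: A (index 0)
Day 89: (0 + 89 - 1) mod 3
= 88 mod 3
= 1
Index 1 → shift B


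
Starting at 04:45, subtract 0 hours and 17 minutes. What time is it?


Start: 285 minutes from midnight
Subtract: 17 minutes
Remaining: 285 - 17 = 268
Hours: 4, Minutes: 28

04:28


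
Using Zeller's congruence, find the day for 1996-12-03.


Zeller's congruence:
q=3, m=12, k=96, j=19
h = (3 + ⌊13×13/5⌋ + 96 + ⌊96/4⌋ + ⌊19/4⌋ - 2×19) mod 7
= (3 + 33 + 96 + 24 + 4 - 38) mod 7
= 122 mod 7 = 3
h=3 → Tuesday

Tuesday


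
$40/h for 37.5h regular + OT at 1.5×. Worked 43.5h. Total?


Regular: 37.5h × $40 = $1500.00
Overtime: 43.5 - 37.5 = 6.0h
OT pay: 6.0h × $40 × 1.5 = $360.00
Total = $1500.00 + $360.00 = $1860.00

$1860.00


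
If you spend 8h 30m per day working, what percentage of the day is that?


35.4%

Time: 510 minutes
Day: 1440 minutes
Percentage = (510/1440) × 100 ≈ 35.4%


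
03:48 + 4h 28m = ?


Start: 228 minutes from midnight
Add: 268 minutes
Total: 496 minutes
Hours: 496 ÷ 60 = 8 remainder 16

08:16


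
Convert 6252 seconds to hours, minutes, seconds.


1h 44m 12s

Hours: 6252 ÷ 3600 = 1 remainder 2652
Minutes: 2652 ÷ 60 = 44 remainder 12
Seconds: 12


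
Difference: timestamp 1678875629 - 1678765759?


109870 seconds (30.5 hours / 1.27 days)

Difference = 1678875629 - 1678765759 = 109870 seconds
In hours: 109870 / 3600 ≈ 30.5
In days: 109870 / 86400 ≈ 1.27


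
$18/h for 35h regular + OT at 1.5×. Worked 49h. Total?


$1008.00

Regular: 35h × $18 = $630.00
Overtime: 49 - 35 = 14h
OT pay: 14h × $18 × 1.5 = $378.00
Total = $630.00 + $378.00 = $1008.00


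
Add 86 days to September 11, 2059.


December 6, 2059

Start: September 11, 2059
Add 86 days
September 11 → October 1: 30 - 11 + 1 = 20 days (86 - 20 = 66 left)
October 1 → November 1: 31 - 1 + 1 = 31 days (66 - 31 = 35 left)
November 1 → December 1: 30 - 1 + 1 = 30 days (35 - 30 = 5 left)
December 1 + 5 = December 6, 2059


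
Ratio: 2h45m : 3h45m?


11:15 (0.73)

Duration 1: 165 minutes
Duration 2: 225 minutes
Ratio = 165:225
GCD = 15
Simplified = 11:15
As a decimal: 11/15 ≈ 0.73


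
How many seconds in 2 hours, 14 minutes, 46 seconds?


Hours: 2 × 3600 = 7200
Minutes: 14 × 60 = 840
Seconds: 46
Total = 7200 + 840 + 46 = 8086

8086 seconds


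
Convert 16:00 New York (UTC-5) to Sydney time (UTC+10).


07:00 (next day)

Time difference = UTC+10 - UTC-5 = +15 hours
New hour = (16 + 15) mod 24
= 31 mod 24 = 7
Minutes unchanged → 07:00; 31 ≥ 24 → next day


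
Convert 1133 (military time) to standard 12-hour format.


11:33 AM

Hour: 11
11 < 12 → AM


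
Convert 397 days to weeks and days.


Weeks: 397 ÷ 7 = 56 remainder 5

56 weeks 5 days


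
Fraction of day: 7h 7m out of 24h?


0.2965 (29.65%)

Total minutes: 7×60 + 7 = 427
Day = 24×60 = 1440 minutes
Fraction = 427/1440 ≈ 0.2965
As a percentage: 427/1440 × 100 ≈ 29.65%


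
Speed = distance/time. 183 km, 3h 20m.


54.9 km/h

Distance: 183 km
Time: 3h 20m = 200 min = 200/60 = 10/3 hours
Speed = 183 ÷ (10/3) = 183 × 3 / 10 = 549/10 = 54.9 km/h


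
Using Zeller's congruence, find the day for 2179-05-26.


Zeller's congruence:
q=26, m=5, k=79, j=21
h = (26 + ⌊13×6/5⌋ + 79 + ⌊79/4⌋ + ⌊21/4⌋ - 2×21) mod 7
= (26 + 15 + 79 + 19 + 5 - 42) mod 7
= 102 mod 7 = 4
h=4 → Wednesday

Wednesday


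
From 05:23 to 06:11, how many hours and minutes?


End time in minutes: 6×60 + 11 = 371
Start time in minutes: 5×60 + 23 = 323
Difference = 371 - 323 = 48 minutes
= 0 hours 48 minutes

0h 48m


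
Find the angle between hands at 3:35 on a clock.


Hour hand = 3×30 + 35×0.5 = 107.5°
Minute hand = 35×6 = 210°
Difference = |107.5 - 210| = 102.5°

102.5°


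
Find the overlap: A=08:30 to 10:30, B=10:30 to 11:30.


Meeting A: 510-630 (in minutes from midnight)
Meeting B: 630-690
Overlap start = max(510, 630) = 630
Overlap end = min(630, 690) = 630
Overlap = max(0, 630 - 630) = 0 min

0 minutes


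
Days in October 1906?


Month: October (month 10)
October has 31 days

31 days


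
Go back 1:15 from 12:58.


11:43

Start: 778 minutes from midnight
Subtract: 75 minutes
Remaining: 778 - 75 = 703
Hours: 11, Minutes: 43


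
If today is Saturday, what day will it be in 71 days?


Sunday

Start: Saturday (index 5)
(5 + 71) mod 7
= 76 mod 7
= 6
Index 6 → Sunday


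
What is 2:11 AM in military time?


02:11

Input: 2:11 AM
AM hour stays: 2


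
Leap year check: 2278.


No

Rules: divisible by 4 AND (not by 100 OR by 400)
2278 ÷ 4 = 569 remainder 2 → not divisible by 4
Not divisible by 4 → not a leap year


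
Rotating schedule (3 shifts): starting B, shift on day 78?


Shift A

Shifts: A, B, C
Start: B (index 1)
Day 78: (1 + 78 - 1) mod 3
= 78 mod 3
= 0
Index 0 → shift A


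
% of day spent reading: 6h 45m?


Time: 405 minutes
Day: 1440 minutes
Percentage = (405/1440) × 100 ≈ 28.1%

28.1%


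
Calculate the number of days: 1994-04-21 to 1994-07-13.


83 days

From April 21, 1994 to July 13, 1994
Rest of April 1994: 30 - 21 = 9
Full months: May 31, June 30
Days into July 1994: 13
Total = 9 + 31 + 30 + 13 = 83 days


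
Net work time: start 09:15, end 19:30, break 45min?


9h 30m (570 minutes)

Total time = (19×60+30) - (9×60+15)
= 1170 - 555 = 615 min
Minus break: 615 - 45 = 570 min
= 9h 30m


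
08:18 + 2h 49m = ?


11:07

Start: 498 minutes from midnight
Add: 169 minutes
Total: 667 minutes
Hours: 667 ÷ 60 = 11 remainder 7


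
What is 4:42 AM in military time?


Input: 4:42 AM
AM hour stays: 4

04:42


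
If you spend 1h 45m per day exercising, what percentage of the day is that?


7.3%

Time: 105 minutes
Day: 1440 minutes
Percentage = (105/1440) × 100 ≈ 7.3%


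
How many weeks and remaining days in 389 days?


Weeks: 389 ÷ 7 = 55 remainder 4

55 weeks 4 days


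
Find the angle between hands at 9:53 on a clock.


Hour hand = 9×30 + 53×0.5 = 296.5°
Minute hand = 53×6 = 318°
Difference = |296.5 - 318| = 21.5°

21.5°


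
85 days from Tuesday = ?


Wednesday

Start: Tuesday (index 1)
(1 + 85) mod 7
= 86 mod 7
= 2
Index 2 → Wednesday


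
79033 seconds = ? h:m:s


Hours: 79033 ÷ 3600 = 21 remainder 3433
Minutes: 3433 ÷ 60 = 57 remainder 13
Seconds: 13

21h 57m 13s


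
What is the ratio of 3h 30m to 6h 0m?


Duration 1: 210 minutes
Duration 2: 360 minutes
Ratio = 210:360
GCD = 30
Simplified = 7:12
As a decimal: 7/12 ≈ 0.58

7:12 (0.58)


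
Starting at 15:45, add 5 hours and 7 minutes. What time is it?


20:52

Start: 945 minutes from midnight
Add: 307 minutes
Total: 1252 minutes
Hours: 1252 ÷ 60 = 20 remainder 52


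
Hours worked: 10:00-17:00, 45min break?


6h 15m (375 minutes)

Total time = (17×60+0) - (10×60+0)
= 1020 - 600 = 420 min
Minus break: 420 - 45 = 375 min
= 6h 15m


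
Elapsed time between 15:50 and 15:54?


0h 4m

End time in minutes: 15×60 + 54 = 954
Start time in minutes: 15×60 + 50 = 950
Difference = 954 - 950 = 4 minutes
= 0 hours 4 minutes


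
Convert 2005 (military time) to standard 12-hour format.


8:05 PM

Hour: 20
20 - 12 = 8 → PM


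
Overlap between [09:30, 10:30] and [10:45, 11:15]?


Meeting A: 570-630 (in minutes from midnight)
Meeting B: 645-675
Overlap start = max(570, 645) = 645
Overlap end = min(630, 675) = 630
Overlap = max(0, 630 - 645) = 0 min

0 minutes


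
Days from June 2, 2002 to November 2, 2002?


153 days

From June 2, 2002 to November 2, 2002
Rest of June 2002: 30 - 2 = 28
Full months: July 31, August 31, September 30, October 31
Days into November 2002: 2
Total = 28 + 31 + 31 + 30 + 31 + 2 = 153 days


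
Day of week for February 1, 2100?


Zeller's congruence:
q=1, m=14, k=99, j=20
h = (1 + ⌊13×15/5⌋ + 99 + ⌊99/4⌋ + ⌊20/4⌋ - 2×20) mod 7
= (1 + 39 + 99 + 24 + 5 - 40) mod 7
= 128 mod 7 = 2
h=2 → Monday

Monday


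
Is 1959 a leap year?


No

Rules: divisible by 4 AND (not by 100 OR by 400)
1959 ÷ 4 = 489 remainder 3 → not divisible by 4
Not divisible by 4 → not a leap year


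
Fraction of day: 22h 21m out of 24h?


Total minutes: 22×60 + 21 = 1341
Day = 24×60 = 1440 minutes
Fraction = 1341/1440 ≈ 0.9313
As a percentage: 1341/1440 × 100 ≈ 93.13%

0.9313 (93.13%)


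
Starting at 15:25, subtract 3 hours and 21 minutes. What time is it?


12:04

Start: 925 minutes from midnight
Subtract: 201 minutes
Remaining: 925 - 201 = 724
Hours: 12, Minutes: 4


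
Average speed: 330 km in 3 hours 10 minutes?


104.2 km/h

Distance: 330 km
Time: 3h 10m = 190 min = 190/60 = 19/6 hours
Speed = 330 ÷ (19/6) = 330 × 6 / 19 = 1980/19 ≈ 104.2 km/h


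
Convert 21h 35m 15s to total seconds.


Hours: 21 × 3600 = 75600
Minutes: 35 × 60 = 2100
Seconds: 15
Total = 75600 + 2100 + 15 = 77715

77715 seconds


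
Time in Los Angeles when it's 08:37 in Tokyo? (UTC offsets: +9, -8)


Time difference = UTC-8 - UTC+9 = -17 hours
New hour = (8 -17) mod 24
= -9 mod 24 = 15
Minutes unchanged → 15:37; -9 < 0 → previous day

15:37 (previous day)


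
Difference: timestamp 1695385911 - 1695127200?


Difference = 1695385911 - 1695127200 = 258711 seconds
In hours: 258711 / 3600 ≈ 71.9
In days: 258711 / 86400 ≈ 2.99

258711 seconds (71.9 hours / 2.99 days)


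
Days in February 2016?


Month: February (month 2)
February: 28 or 29 (leap year)
2016 leap year? Yes

29 days


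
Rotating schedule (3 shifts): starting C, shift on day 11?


Shifts: A, B, C
Start: C (index 2)
Day 11: (2 + 11 - 1) mod 3
= 12 mod 3
= 0
Index 0 → shift A

Shift A


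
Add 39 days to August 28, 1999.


October 6, 1999

Start: August 28, 1999
Add 39 days
August 28 → September 1: 31 - 28 + 1 = 4 days (39 - 4 = 35 left)
September 1 → October 1: 30 - 1 + 1 = 30 days (35 - 30 = 5 left)
October 1 + 5 = October 6, 1999


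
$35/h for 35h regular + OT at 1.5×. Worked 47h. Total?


Regular: 35h × $35 = $1225.00
Overtime: 47 - 35 = 12h
OT pay: 12h × $35 × 1.5 = $630.00
Total = $1225.00 + $630.00 = $1855.00

$1855.00


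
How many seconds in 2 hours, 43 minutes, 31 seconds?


Hours: 2 × 3600 = 7200
Minutes: 43 × 60 = 2580
Seconds: 31
Total = 7200 + 2580 + 31 = 9811

9811 seconds


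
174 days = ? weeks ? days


24 weeks 6 days

Weeks: 174 ÷ 7 = 24 remainder 6


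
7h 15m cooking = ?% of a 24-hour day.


30.2%

Time: 435 minutes
Day: 1440 minutes
Percentage = (435/1440) × 100 ≈ 30.2%


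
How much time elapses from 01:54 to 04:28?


End time in minutes: 4×60 + 28 = 268
Start time in minutes: 1×60 + 54 = 114
Difference = 268 - 114 = 154 minutes
= 2 hours 34 minutes

2h 34m


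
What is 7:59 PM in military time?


Input: 7:59 PM
PM: 7 + 12 = 19

19:59


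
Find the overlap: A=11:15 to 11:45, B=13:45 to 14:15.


Meeting A: 675-705 (in minutes from midnight)
Meeting B: 825-855
Overlap start = max(675, 825) = 825
Overlap end = min(705, 855) = 705
Overlap = max(0, 705 - 825) = 0 min

0 minutes


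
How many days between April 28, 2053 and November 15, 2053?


From April 28, 2053 to November 15, 2053
Rest of April 2053: 30 - 28 = 2
Full months: May 31, June 30, July 31, August 31, September 30, October 31
Days into November 2053: 15
Total = 2 + 31 + 30 + 31 + 31 + 30 + 31 + 15 = 201 days

201 days


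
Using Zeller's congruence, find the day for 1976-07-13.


Tuesday

Zeller's congruence:
q=13, m=7, k=76, j=19
h = (13 + ⌊13×8/5⌋ + 76 + ⌊76/4⌋ + ⌊19/4⌋ - 2×19) mod 7
= (13 + 20 + 76 + 19 + 4 - 38) mod 7
= 94 mod 7 = 3
h=3 → Tuesday


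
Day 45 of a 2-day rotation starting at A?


Shifts: A, B
Start: A (index 0)
Day 45: (0 + 45 - 1) mod 2
= 44 mod 2
= 0
Index 0 → shift A

Shift A


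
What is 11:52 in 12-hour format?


11:52 AM

Hour: 11
11 < 12 → AM


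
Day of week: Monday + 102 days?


Friday

Start: Monday (index 0)
(0 + 102) mod 7
= 102 mod 7
= 4
Index 4 → Friday


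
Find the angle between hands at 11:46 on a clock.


77.0°

Hour hand = 11×30 + 46×0.5 = 353.0°
Minute hand = 46×6 = 276°
Difference = |353.0 - 276| = 77.0°


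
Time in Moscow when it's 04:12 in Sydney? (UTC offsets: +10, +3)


21:12 (previous day)

Time difference = UTC+3 - UTC+10 = -7 hours
New hour = (4 -7) mod 24
= -3 mod 24 = 21
Minutes unchanged → 21:12; -3 < 0 → previous day


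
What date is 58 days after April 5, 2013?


June 2, 2013

Start: April 5, 2013
Add 58 days
April 5 → May 1: 30 - 5 + 1 = 26 days (58 - 26 = 32 left)
May 1 → June 1: 31 - 1 + 1 = 31 days (32 - 31 = 1 left)
June 1 + 1 = June 2, 2013


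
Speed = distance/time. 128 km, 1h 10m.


109.7 km/h

Distance: 128 km
Time: 1h 10m = 70 min = 70/60 = 7/6 hours
Speed = 128 ÷ (7/6) = 128 × 6 / 7 = 768/7 ≈ 109.7 km/h


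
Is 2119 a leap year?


No

Rules: divisible by 4 AND (not by 100 OR by 400)
2119 ÷ 4 = 529 remainder 3 → not divisible by 4
Not divisible by 4 → not a leap year


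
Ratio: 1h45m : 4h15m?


7:17 (0.41)

Duration 1: 105 minutes
Duration 2: 255 minutes
Ratio = 105:255
GCD = 15
Simplified = 7:17
As a decimal: 7/17 ≈ 0.41


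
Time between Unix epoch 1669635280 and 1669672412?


Difference = 1669672412 - 1669635280 = 37132 seconds
In hours: 37132 / 3600 ≈ 10.3
In days: 37132 / 86400 ≈ 0.43

37132 seconds (10.3 hours / 0.43 days)


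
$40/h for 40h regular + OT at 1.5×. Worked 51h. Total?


Regular: 40h × $40 = $1600.00
Overtime: 51 - 40 = 11h
OT pay: 11h × $40 × 1.5 = $660.00
Total = $1600.00 + $660.00 = $2260.00

$2260.00


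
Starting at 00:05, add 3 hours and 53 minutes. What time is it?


03:58

Start: 5 minutes from midnight
Add: 233 minutes
Total: 238 minutes
Hours: 238 ÷ 60 = 3 remainder 58


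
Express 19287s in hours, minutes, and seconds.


5h 21m 27s

Hours: 19287 ÷ 3600 = 5 remainder 1287
Minutes: 1287 ÷ 60 = 21 remainder 27
Seconds: 27


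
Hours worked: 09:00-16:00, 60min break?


6h 0m (360 minutes)

Total time = (16×60+0) - (9×60+0)
= 960 - 540 = 420 min
Minus break: 420 - 60 = 360 min
= 6h 0m


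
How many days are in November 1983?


30 days

Month: November (month 11)
November has 30 days


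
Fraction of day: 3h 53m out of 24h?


0.1618 (16.18%)

Total minutes: 3×60 + 53 = 233
Day = 24×60 = 1440 minutes
Fraction = 233/1440 ≈ 0.1618
As a percentage: 233/1440 × 100 ≈ 16.18%


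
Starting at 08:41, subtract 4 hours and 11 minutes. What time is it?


Start: 521 minutes from midnight
Subtract: 251 minutes
Remaining: 521 - 251 = 270
Hours: 4, Minutes: 30

04:30


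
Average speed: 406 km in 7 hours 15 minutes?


Distance: 406 km
Time: 7h 15m = 435 min = 435/60 = 29/4 hours
Speed = 406 ÷ (29/4) = 406 × 4 / 29 = 1624/29 = 56.0 km/h

56.0 km/h


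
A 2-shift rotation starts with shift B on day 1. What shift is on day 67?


Shift B

Shifts: A, B
Start: B (index 1)
Day 67: (1 + 67 - 1) mod 2
= 67 mod 2
= 1
Index 1 → shift B


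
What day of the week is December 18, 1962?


Tuesday

Zeller's congruence:
q=18, m=12, k=62, j=19
h = (18 + ⌊13×13/5⌋ + 62 + ⌊62/4⌋ + ⌊19/4⌋ - 2×19) mod 7
= (18 + 33 + 62 + 15 + 4 - 38) mod 7
= 94 mod 7 = 3
h=3 → Tuesday


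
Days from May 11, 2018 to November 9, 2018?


182 days

From May 11, 2018 to November 9, 2018
Rest of May 2018: 31 - 11 = 20
Full months: June 30, July 31, August 31, September 30, October 31
Days into November 2018: 9
Total = 20 + 30 + 31 + 31 + 30 + 31 + 9 = 182 days


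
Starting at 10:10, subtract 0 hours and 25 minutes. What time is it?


Start: 610 minutes from midnight
Subtract: 25 minutes
Remaining: 610 - 25 = 585
Hours: 9, Minutes: 45

09:45


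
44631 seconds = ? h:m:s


12h 23m 51s

Hours: 44631 ÷ 3600 = 12 remainder 1431
Minutes: 1431 ÷ 60 = 23 remainder 51
Seconds: 51


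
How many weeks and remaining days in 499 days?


71 weeks 2 days

Weeks: 499 ÷ 7 = 71 remainder 2


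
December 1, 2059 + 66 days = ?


Start: December 1, 2059
Add 66 days
December 1 → January 1: 31 - 1 + 1 = 31 days (66 - 31 = 35 left)
January 1 → February 1: 31 - 1 + 1 = 31 days (35 - 31 = 4 left)
February 1 + 4 = February 5, 2060

February 5, 2060


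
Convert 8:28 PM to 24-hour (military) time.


Input: 8:28 PM
PM: 8 + 12 = 20

20:28


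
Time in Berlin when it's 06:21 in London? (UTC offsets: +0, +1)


Time difference = UTC+1 - UTC+0 = +1 hours
New hour = (6 + 1) mod 24
= 7 mod 24 = 7
Minutes unchanged → 07:21

07:21


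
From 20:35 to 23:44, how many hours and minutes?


End time in minutes: 23×60 + 44 = 1424
Start time in minutes: 20×60 + 35 = 1235
Difference = 1424 - 1235 = 189 minutes
= 3 hours 9 minutes

3h 9m


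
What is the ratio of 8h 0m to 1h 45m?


32:7 (4.57)

Duration 1: 480 minutes
Duration 2: 105 minutes
Ratio = 480:105
GCD = 15
Simplified = 32:7
As a decimal: 32/7 ≈ 4.57


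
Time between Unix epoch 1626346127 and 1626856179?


510052 seconds (141.7 hours / 5.90 days)

Difference = 1626856179 - 1626346127 = 510052 seconds
In hours: 510052 / 3600 ≈ 141.7
In days: 510052 / 86400 ≈ 5.90


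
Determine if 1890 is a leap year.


No

Rules: divisible by 4 AND (not by 100 OR by 400)
1890 ÷ 4 = 472 remainder 2 → not divisible by 4
Not divisible by 4 → not a leap year


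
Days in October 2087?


31 days

Month: October (month 10)
October has 31 days


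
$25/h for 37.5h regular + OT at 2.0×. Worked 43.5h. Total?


Regular: 37.5h × $25 = $937.50
Overtime: 43.5 - 37.5 = 6.0h
OT pay: 6.0h × $25 × 2.0 = $300.00
Total = $937.50 + $300.00 = $1237.50

$1237.50


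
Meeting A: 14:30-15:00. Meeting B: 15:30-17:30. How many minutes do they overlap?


Meeting A: 870-900 (in minutes from midnight)
Meeting B: 930-1050
Overlap start = max(870, 930) = 930
Overlap end = min(900, 1050) = 900
Overlap = max(0, 900 - 930) = 0 min

0 minutes


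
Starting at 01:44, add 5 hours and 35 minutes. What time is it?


07:19

Start: 104 minutes from midnight
Add: 335 minutes
Total: 439 minutes
Hours: 439 ÷ 60 = 7 remainder 19


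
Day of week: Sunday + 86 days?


Tuesday

Start: Sunday (index 6)
(6 + 86) mod 7
= 92 mod 7
= 1
Index 1 → Tuesday


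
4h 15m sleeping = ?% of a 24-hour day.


17.7%

Time: 255 minutes
Day: 1440 minutes
Percentage = (255/1440) × 100 ≈ 17.7%


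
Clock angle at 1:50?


Hour hand = 1×30 + 50×0.5 = 55.0°
Minute hand = 50×6 = 300°
Difference = |55.0 - 300| = 245.0°
Since > 180°: 360 - 245.0 = 115.0°

115.0°


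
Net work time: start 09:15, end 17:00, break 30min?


7h 15m (435 minutes)

Total time = (17×60+0) - (9×60+15)
= 1020 - 555 = 465 min
Minus break: 465 - 30 = 435 min
= 7h 15m


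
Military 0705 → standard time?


7:05 AM

Hour: 7
7 < 12 → AM


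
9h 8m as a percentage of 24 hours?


0.3806 (38.06%)

Total minutes: 9×60 + 8 = 548
Day = 24×60 = 1440 minutes
Fraction = 548/1440 ≈ 0.3806
As a percentage: 548/1440 × 100 ≈ 38.06%


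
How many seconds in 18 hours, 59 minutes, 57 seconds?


Hours: 18 × 3600 = 64800
Minutes: 59 × 60 = 3540
Seconds: 57
Total = 64800 + 3540 + 57 = 68397

68397 seconds


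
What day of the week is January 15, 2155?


Wednesday

Zeller's congruence:
q=15, m=13, k=54, j=21
h = (15 + ⌊13×14/5⌋ + 54 + ⌊54/4⌋ + ⌊21/4⌋ - 2×21) mod 7
= (15 + 36 + 54 + 13 + 5 - 42) mod 7
= 81 mod 7 = 4
h=4 → Wednesday


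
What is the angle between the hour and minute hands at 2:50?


Hour hand = 2×30 + 50×0.5 = 85.0°
Minute hand = 50×6 = 300°
Difference = |85.0 - 300| = 215.0°
Since > 180°: 360 - 215.0 = 145.0°

145.0°


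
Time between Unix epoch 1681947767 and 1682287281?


339514 seconds (94.3 hours / 3.93 days)

Difference = 1682287281 - 1681947767 = 339514 seconds
In hours: 339514 / 3600 ≈ 94.3
In days: 339514 / 86400 ≈ 3.93


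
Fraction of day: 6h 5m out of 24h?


Total minutes: 6×60 + 5 = 365
Day = 24×60 = 1440 minutes
Fraction = 365/1440 ≈ 0.2535
As a percentage: 365/1440 × 100 ≈ 25.35%

0.2535 (25.35%)


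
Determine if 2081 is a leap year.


No

Rules: divisible by 4 AND (not by 100 OR by 400)
2081 ÷ 4 = 520 remainder 1 → not divisible by 4
Not divisible by 4 → not a leap year


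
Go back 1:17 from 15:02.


Start: 902 minutes from midnight
Subtract: 77 minutes
Remaining: 902 - 77 = 825
Hours: 13, Minutes: 45

13:45


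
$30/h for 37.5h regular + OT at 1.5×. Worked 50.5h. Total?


Regular: 37.5h × $30 = $1125.00
Overtime: 50.5 - 37.5 = 13.0h
OT pay: 13.0h × $30 × 1.5 = $585.00
Total = $1125.00 + $585.00 = $1710.00

$1710.00


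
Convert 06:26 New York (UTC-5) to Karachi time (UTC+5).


Time difference = UTC+5 - UTC-5 = +10 hours
New hour = (6 + 10) mod 24
= 16 mod 24 = 16
Minutes unchanged → 16:26

16:26


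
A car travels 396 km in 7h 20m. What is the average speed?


54.0 km/h

Distance: 396 km
Time: 7h 20m = 440 min = 440/60 = 22/3 hours
Speed = 396 ÷ (22/3) = 396 × 3 / 22 = 1188/22 = 54.0 km/h


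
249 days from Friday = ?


Tuesday

Start: Friday (index 4)
(4 + 249) mod 7
= 253 mod 7
= 1
Index 1 → Tuesday


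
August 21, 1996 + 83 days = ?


November 12, 1996

Start: August 21, 1996
Add 83 days
August 21 → September 1: 31 - 21 + 1 = 11 days (83 - 11 = 72 left)
September 1 → October 1: 30 - 1 + 1 = 30 days (72 - 30 = 42 left)
October 1 → November 1: 31 - 1 + 1 = 31 days (42 - 31 = 11 left)
November 1 + 11 = November 12, 1996


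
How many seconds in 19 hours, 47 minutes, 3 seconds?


71223 seconds

Hours: 19 × 3600 = 68400
Minutes: 47 × 60 = 2820
Seconds: 3
Total = 68400 + 2820 + 3 = 71223


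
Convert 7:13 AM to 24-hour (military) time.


07:13

Input: 7:13 AM
AM hour stays: 7


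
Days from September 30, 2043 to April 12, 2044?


195 days

From September 30, 2043 to April 12, 2044
Rest of September 2043: 30 - 30 = 0
Full months: October 31, November 30, December 31, January 31, February 2044 29, March 31
Days into April 2044: 12
Total = 0 + 31 + 30 + 31 + 31 + 29 + 31 + 12 = 195 days


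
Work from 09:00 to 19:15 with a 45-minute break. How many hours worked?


Total time = (19×60+15) - (9×60+0)
= 1155 - 540 = 615 min
Minus break: 615 - 45 = 570 min
= 9h 30m

9h 30m (570 minutes)


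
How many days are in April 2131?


Month: April (month 4)
April has 30 days

30 days


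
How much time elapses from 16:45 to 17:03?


0h 18m

End time in minutes: 17×60 + 3 = 1023
Start time in minutes: 16×60 + 45 = 1005
Difference = 1023 - 1005 = 18 minutes
= 0 hours 18 minutes


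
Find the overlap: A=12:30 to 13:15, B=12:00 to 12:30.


Meeting A: 750-795 (in minutes from midnight)
Meeting B: 720-750
Overlap start = max(750, 720) = 750
Overlap end = min(795, 750) = 750
Overlap = max(0, 750 - 750) = 0 min

0 minutes


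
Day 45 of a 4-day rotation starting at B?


Shift B

Shifts: A, B, C, D
Start: B (index 1)
Day 45: (1 + 45 - 1) mod 4
= 45 mod 4
= 1
Index 1 → shift B


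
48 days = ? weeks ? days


6 weeks 6 days

Weeks: 48 ÷ 7 = 6 remainder 6


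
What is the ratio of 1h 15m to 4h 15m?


5:17 (0.29)

Duration 1: 75 minutes
Duration 2: 255 minutes
Ratio = 75:255
GCD = 15
Simplified = 5:17
As a decimal: 5/17 ≈ 0.29


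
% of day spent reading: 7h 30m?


31.3%

Time: 450 minutes
Day: 1440 minutes
Percentage = (450/1440) × 100 ≈ 31.3%


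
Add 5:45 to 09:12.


14:57

Start: 552 minutes from midnight
Add: 345 minutes
Total: 897 minutes
Hours: 897 ÷ 60 = 14 remainder 57


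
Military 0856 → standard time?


8:56 AM

Hour: 8
8 < 12 → AM


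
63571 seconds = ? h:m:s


17h 39m 31s

Hours: 63571 ÷ 3600 = 17 remainder 2371
Minutes: 2371 ÷ 60 = 39 remainder 31
Seconds: 31


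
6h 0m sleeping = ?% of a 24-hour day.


25.0%

Time: 360 minutes
Day: 1440 minutes
Percentage = (360/1440) × 100 = 25.0%


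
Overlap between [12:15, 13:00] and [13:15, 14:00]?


0 minutes

Meeting A: 735-780 (in minutes from midnight)
Meeting B: 795-840
Overlap start = max(735, 795) = 795
Overlap end = min(780, 840) = 780
Overlap = max(0, 780 - 795) = 0 min


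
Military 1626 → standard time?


Hour: 16
16 - 12 = 4 → PM

4:26 PM


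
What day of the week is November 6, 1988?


Sunday

Zeller's congruence:
q=6, m=11, k=88, j=19
h = (6 + ⌊13×12/5⌋ + 88 + ⌊88/4⌋ + ⌊19/4⌋ - 2×19) mod 7
= (6 + 31 + 88 + 22 + 4 - 38) mod 7
= 113 mod 7 = 1
h=1 → Sunday


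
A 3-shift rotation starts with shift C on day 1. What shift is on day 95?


Shifts: A, B, C
Start: C (index 2)
Day 95: (2 + 95 - 1) mod 3
= 96 mod 3
= 0
Index 0 → shift A

Shift A


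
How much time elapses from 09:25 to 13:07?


End time in minutes: 13×60 + 7 = 787
Start time in minutes: 9×60 + 25 = 565
Difference = 787 - 565 = 222 minutes
= 3 hours 42 minutes

3h 42m


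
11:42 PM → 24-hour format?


Input: 11:42 PM
PM: 11 + 12 = 23

23:42


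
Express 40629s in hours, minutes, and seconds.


11h 17m 9s

Hours: 40629 ÷ 3600 = 11 remainder 1029
Minutes: 1029 ÷ 60 = 17 remainder 9
Seconds: 9


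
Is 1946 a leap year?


No

Rules: divisible by 4 AND (not by 100 OR by 400)
1946 ÷ 4 = 486 remainder 2 → not divisible by 4
Not divisible by 4 → not a leap year


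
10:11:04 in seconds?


36664 seconds

Hours: 10 × 3600 = 36000
Minutes: 11 × 60 = 660
Seconds: 4
Total = 36000 + 660 + 4 = 36664


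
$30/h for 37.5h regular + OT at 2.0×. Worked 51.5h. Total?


Regular: 37.5h × $30 = $1125.00
Overtime: 51.5 - 37.5 = 14.0h
OT pay: 14.0h × $30 × 2.0 = $840.00
Total = $1125.00 + $840.00 = $1965.00

$1965.00


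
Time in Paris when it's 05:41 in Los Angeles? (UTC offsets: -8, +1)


Time difference = UTC+1 - UTC-8 = +9 hours
New hour = (5 + 9) mod 24
= 14 mod 24 = 14
Minutes unchanged → 14:41

14:41


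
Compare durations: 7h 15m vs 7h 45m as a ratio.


Duration 1: 435 minutes
Duration 2: 465 minutes
Ratio = 435:465
GCD = 15
Simplified = 29:31
As a decimal: 29/31 ≈ 0.94

29:31 (0.94)


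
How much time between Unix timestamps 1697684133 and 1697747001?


Difference = 1697747001 - 1697684133 = 62868 seconds
In hours: 62868 / 3600 ≈ 17.5
In days: 62868 / 86400 ≈ 0.73

62868 seconds (17.5 hours / 0.73 days)


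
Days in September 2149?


30 days

Month: September (month 9)
September has 30 days


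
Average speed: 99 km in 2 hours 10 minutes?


Distance: 99 km
Time: 2h 10m = 130 min = 130/60 = 13/6 hours
Speed = 99 ÷ (13/6) = 99 × 6 / 13 = 594/13 ≈ 45.7 km/h

45.7 km/h


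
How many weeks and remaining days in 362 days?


51 weeks 5 days

Weeks: 362 ÷ 7 = 51 remainder 5


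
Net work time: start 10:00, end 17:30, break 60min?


Total time = (17×60+30) - (10×60+0)
= 1050 - 600 = 450 min
Minus break: 450 - 60 = 390 min
= 6h 30m

6h 30m (390 minutes)


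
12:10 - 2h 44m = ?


Start: 730 minutes from midnight
Subtract: 164 minutes
Remaining: 730 - 164 = 566
Hours: 9, Minutes: 26

09:26


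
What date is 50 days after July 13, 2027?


September 1, 2027

Start: July 13, 2027
Add 50 days
July 13 → August 1: 31 - 13 + 1 = 19 days (50 - 19 = 31 left)
August 1 → September 1: 31 - 1 + 1 = 31 days (31 - 31 = 0 left)
Land exactly on September 1, 2027


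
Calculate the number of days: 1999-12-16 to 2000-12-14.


364 days

From December 16, 1999 to December 14, 2000
Rest of December 1999: 31 - 16 = 15
Full months: January 31, February 2000 29, March 31, April 30, May 31, June 30, July 31, August 31, September 30, October 31, November 30
Days into December 2000: 14
Total = 15 + 31 + 29 + 31 + 30 + 31 + 30 + 31 + 31 + 30 + 31 + 30 + 14 = 364 days


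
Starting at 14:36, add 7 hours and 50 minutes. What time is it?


Start: 876 minutes from midnight
Add: 470 minutes
Total: 1346 minutes
Hours: 1346 ÷ 60 = 22 remainder 26

22:26


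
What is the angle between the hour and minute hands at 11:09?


Hour hand = 11×30 + 9×0.5 = 334.5°
Minute hand = 9×6 = 54°
Difference = |334.5 - 54| = 280.5°
Since > 180°: 360 - 280.5 = 79.5°

79.5°


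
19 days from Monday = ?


Saturday

Start: Monday (index 0)
(0 + 19) mod 7
= 19 mod 7
= 5
Index 5 → Saturday


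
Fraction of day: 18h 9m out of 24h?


0.7563 (75.63%)

Total minutes: 18×60 + 9 = 1089
Day = 24×60 = 1440 minutes
Fraction = 1089/1440 ≈ 0.7563
As a percentage: 1089/1440 × 100 ≈ 75.63%


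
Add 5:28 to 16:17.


21:45

Start: 977 minutes from midnight
Add: 328 minutes
Total: 1305 minutes
Hours: 1305 ÷ 60 = 21 remainder 45


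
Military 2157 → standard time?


Hour: 21
21 - 12 = 9 → PM

9:57 PM


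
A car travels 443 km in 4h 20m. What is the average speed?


Distance: 443 km
Time: 4h 20m = 260 min = 260/60 = 13/3 hours
Speed = 443 ÷ (13/3) = 443 × 3 / 13 = 1329/13 ≈ 102.2 km/h

102.2 km/h


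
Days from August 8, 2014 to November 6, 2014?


From August 8, 2014 to November 6, 2014
Rest of August 2014: 31 - 8 = 23
Full months: September 30, October 31
Days into November 2014: 6
Total = 23 + 30 + 31 + 6 = 90 days

90 days


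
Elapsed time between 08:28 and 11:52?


3h 24m

End time in minutes: 11×60 + 52 = 712
Start time in minutes: 8×60 + 28 = 508
Difference = 712 - 508 = 204 minutes
= 3 hours 24 minutes


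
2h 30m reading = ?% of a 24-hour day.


Time: 150 minutes
Day: 1440 minutes
Percentage = (150/1440) × 100 ≈ 10.4%

10.4%


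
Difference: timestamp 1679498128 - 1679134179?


363949 seconds (101.1 hours / 4.21 days)

Difference = 1679498128 - 1679134179 = 363949 seconds
In hours: 363949 / 3600 ≈ 101.1
In days: 363949 / 86400 ≈ 4.21


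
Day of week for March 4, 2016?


Zeller's congruence:
q=4, m=3, k=16, j=20
h = (4 + ⌊13×4/5⌋ + 16 + ⌊16/4⌋ + ⌊20/4⌋ - 2×20) mod 7
= (4 + 10 + 16 + 4 + 5 - 40) mod 7
= -1 mod 7 = 6
h=6 → Friday

Friday


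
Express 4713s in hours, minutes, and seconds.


1h 18m 33s

Hours: 4713 ÷ 3600 = 1 remainder 1113
Minutes: 1113 ÷ 60 = 18 remainder 33
Seconds: 33


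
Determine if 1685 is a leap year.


No

Rules: divisible by 4 AND (not by 100 OR by 400)
1685 ÷ 4 = 421 remainder 1 → not divisible by 4
Not divisible by 4 → not a leap year


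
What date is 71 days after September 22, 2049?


Start: September 22, 2049
Add 71 days
September 22 → October 1: 30 - 22 + 1 = 9 days (71 - 9 = 62 left)
October 1 → November 1: 31 - 1 + 1 = 31 days (62 - 31 = 31 left)
November 1 → December 1: 30 - 1 + 1 = 30 days (31 - 30 = 1 left)
December 1 + 1 = December 2, 2049

December 2, 2049


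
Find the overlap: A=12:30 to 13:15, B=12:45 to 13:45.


Meeting A: 750-795 (in minutes from midnight)
Meeting B: 765-825
Overlap start = max(750, 765) = 765
Overlap end = min(795, 825) = 795
Overlap = max(0, 795 - 765) = 30 min

30 minutes


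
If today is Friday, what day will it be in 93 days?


Start: Friday (index 4)
(4 + 93) mod 7
= 97 mod 7
= 6
Index 6 → Sunday

Sunday


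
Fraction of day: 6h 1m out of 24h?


0.2507 (25.07%)

Total minutes: 6×60 + 1 = 361
Day = 24×60 = 1440 minutes
Fraction = 361/1440 ≈ 0.2507
As a percentage: 361/1440 × 100 ≈ 25.07%


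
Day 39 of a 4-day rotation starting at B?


Shift D

Shifts: A, B, C, D
Start: B (index 1)
Day 39: (1 + 39 - 1) mod 4
= 39 mod 4
= 3
Index 3 → shift D


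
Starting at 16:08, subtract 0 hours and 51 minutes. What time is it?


Start: 968 minutes from midnight
Subtract: 51 minutes
Remaining: 968 - 51 = 917
Hours: 15, Minutes: 17

15:17


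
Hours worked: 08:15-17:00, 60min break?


Total time = (17×60+0) - (8×60+15)
= 1020 - 495 = 525 min
Minus break: 525 - 60 = 465 min
= 7h 45m

7h 45m (465 minutes)


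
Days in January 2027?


Month: January (month 1)
January has 31 days

31 days


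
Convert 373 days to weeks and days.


Weeks: 373 ÷ 7 = 53 remainder 2

53 weeks 2 days


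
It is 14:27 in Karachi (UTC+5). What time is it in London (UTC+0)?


09:27

Time difference = UTC+0 - UTC+5 = -5 hours
New hour = (14 -5) mod 24
= 9 mod 24 = 9
Minutes unchanged → 09:27


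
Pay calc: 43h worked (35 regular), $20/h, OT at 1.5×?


Regular: 35h × $20 = $700.00
Overtime: 43 - 35 = 8h
OT pay: 8h × $20 × 1.5 = $240.00
Total = $700.00 + $240.00 = $940.00

$940.00


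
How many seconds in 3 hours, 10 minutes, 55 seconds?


11455 seconds

Hours: 3 × 3600 = 10800
Minutes: 10 × 60 = 600
Seconds: 55
Total = 10800 + 600 + 55 = 11455


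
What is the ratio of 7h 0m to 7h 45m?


Duration 1: 420 minutes
Duration 2: 465 minutes
Ratio = 420:465
GCD = 15
Simplified = 28:31
As a decimal: 28/31 ≈ 0.90

28:31 (0.90)


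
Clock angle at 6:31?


9.5°

Hour hand = 6×30 + 31×0.5 = 195.5°
Minute hand = 31×6 = 186°
Difference = |195.5 - 186| = 9.5°


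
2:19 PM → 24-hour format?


14:19

Input: 2:19 PM
PM: 2 + 12 = 14


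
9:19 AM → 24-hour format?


09:19

Input: 9:19 AM
AM hour stays: 9


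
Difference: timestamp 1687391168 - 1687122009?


269159 seconds (74.8 hours / 3.12 days)

Difference = 1687391168 - 1687122009 = 269159 seconds
In hours: 269159 / 3600 ≈ 74.8
In days: 269159 / 86400 ≈ 3.12


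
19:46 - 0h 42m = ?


19:04

Start: 1186 minutes from midnight
Subtract: 42 minutes
Remaining: 1186 - 42 = 1144
Hours: 19, Minutes: 4


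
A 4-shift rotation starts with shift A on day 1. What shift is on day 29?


Shifts: A, B, C, D
Start: A (index 0)
Day 29: (0 + 29 - 1) mod 4
= 28 mod 4
= 0
Index 0 → shift A

Shift A


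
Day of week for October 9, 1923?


Zeller's congruence:
q=9, m=10, k=23, j=19
h = (9 + ⌊13×11/5⌋ + 23 + ⌊23/4⌋ + ⌊19/4⌋ - 2×19) mod 7
= (9 + 28 + 23 + 5 + 4 - 38) mod 7
= 31 mod 7 = 3
h=3 → Tuesday

Tuesday


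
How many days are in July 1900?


Month: July (month 7)
July has 31 days

31 days


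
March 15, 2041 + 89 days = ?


Start: March 15, 2041
Add 89 days
March 15 → April 1: 31 - 15 + 1 = 17 days (89 - 17 = 72 left)
April 1 → May 1: 30 - 1 + 1 = 30 days (72 - 30 = 42 left)
May 1 → June 1: 31 - 1 + 1 = 31 days (42 - 31 = 11 left)
June 1 + 11 = June 12, 2041

June 12, 2041


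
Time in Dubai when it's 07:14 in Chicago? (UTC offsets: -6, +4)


Time difference = UTC+4 - UTC-6 = +10 hours
New hour = (7 + 10) mod 24
= 17 mod 24 = 17
Minutes unchanged → 17:14

17:14


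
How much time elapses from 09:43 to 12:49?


End time in minutes: 12×60 + 49 = 769
Start time in minutes: 9×60 + 43 = 583
Difference = 769 - 583 = 186 minutes
= 3 hours 6 minutes

3h 6m


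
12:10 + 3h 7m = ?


Start: 730 minutes from midnight
Add: 187 minutes
Total: 917 minutes
Hours: 917 ÷ 60 = 15 remainder 17

15:17


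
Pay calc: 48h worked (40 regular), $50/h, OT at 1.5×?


Regular: 40h × $50 = $2000.00
Overtime: 48 - 40 = 8h
OT pay: 8h × $50 × 1.5 = $600.00
Total = $2000.00 + $600.00 = $2600.00

$2600.00


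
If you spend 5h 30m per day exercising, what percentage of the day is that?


22.9%

Time: 330 minutes
Day: 1440 minutes
Percentage = (330/1440) × 100 ≈ 22.9%


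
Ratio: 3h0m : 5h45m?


Duration 1: 180 minutes
Duration 2: 345 minutes
Ratio = 180:345
GCD = 15
Simplified = 12:23
As a decimal: 12/23 ≈ 0.52

12:23 (0.52)


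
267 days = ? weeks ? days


Weeks: 267 ÷ 7 = 38 remainder 1

38 weeks 1 days


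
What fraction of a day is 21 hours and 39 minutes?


Total minutes: 21×60 + 39 = 1299
Day = 24×60 = 1440 minutes
Fraction = 1299/1440 ≈ 0.9021
As a percentage: 1299/1440 × 100 ≈ 90.21%

0.9021 (90.21%)


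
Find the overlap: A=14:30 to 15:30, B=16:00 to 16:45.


0 minutes

Meeting A: 870-930 (in minutes from midnight)
Meeting B: 960-1005
Overlap start = max(870, 960) = 960
Overlap end = min(930, 1005) = 930
Overlap = max(0, 930 - 960) = 0 min


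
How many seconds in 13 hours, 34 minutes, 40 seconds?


Hours: 13 × 3600 = 46800
Minutes: 34 × 60 = 2040
Seconds: 40
Total = 46800 + 2040 + 40 = 48880

48880 seconds


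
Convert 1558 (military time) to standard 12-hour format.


Hour: 15
15 - 12 = 3 → PM

3:58 PM


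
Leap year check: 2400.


Yes

Rules: divisible by 4 AND (not by 100 OR by 400)
2400 ÷ 4 = 600 exactly → divisible by 4
2400 ÷ 100 = 24 exactly → divisible by 100
2400 ÷ 400 = 6 exactly → divisible by 400
Divisible by 400 → leap year


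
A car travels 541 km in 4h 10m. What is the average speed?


Distance: 541 km
Time: 4h 10m = 250 min = 250/60 = 25/6 hours
Speed = 541 ÷ (25/6) = 541 × 6 / 25 = 3246/25 ≈ 129.8 km/h

129.8 km/h


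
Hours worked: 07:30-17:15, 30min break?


Total time = (17×60+15) - (7×60+30)
= 1035 - 450 = 585 min
Minus break: 585 - 30 = 555 min
= 9h 15m

9h 15m (555 minutes)


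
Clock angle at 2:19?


44.5°

Hour hand = 2×30 + 19×0.5 = 69.5°
Minute hand = 19×6 = 114°
Difference = |69.5 - 114| = 44.5°


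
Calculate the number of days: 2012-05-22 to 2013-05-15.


358 days

From May 22, 2012 to May 15, 2013
Rest of May 2012: 31 - 22 = 9
Full months: June 30, July 31, August 31, September 30, October 31, November 30, December 31, January 31, February 2013 28, March 31, April 30
Days into May 2013: 15
Total = 9 + 30 + 31 + 31 + 30 + 31 + 30 + 31 + 31 + 28 + 31 + 30 + 15 = 358 days


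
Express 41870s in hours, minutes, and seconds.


11h 37m 50s

Hours: 41870 ÷ 3600 = 11 remainder 2270
Minutes: 2270 ÷ 60 = 37 remainder 50
Seconds: 50


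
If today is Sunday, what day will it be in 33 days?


Start: Sunday (index 6)
(6 + 33) mod 7
= 39 mod 7
= 4
Index 4 → Friday

Friday


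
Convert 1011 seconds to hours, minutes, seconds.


Hours: 1011 ÷ 3600 = 0 remainder 1011
Minutes: 1011 ÷ 60 = 16 remainder 51
Seconds: 51

0h 16m 51s


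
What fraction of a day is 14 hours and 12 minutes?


Total minutes: 14×60 + 12 = 852
Day = 24×60 = 1440 minutes
Fraction = 852/1440 ≈ 0.5917
As a percentage: 852/1440 × 100 ≈ 59.17%

0.5917 (59.17%)


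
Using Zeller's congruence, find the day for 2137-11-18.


Zeller's congruence:
q=18, m=11, k=37, j=21
h = (18 + ⌊13×12/5⌋ + 37 + ⌊37/4⌋ + ⌊21/4⌋ - 2×21) mod 7
= (18 + 31 + 37 + 9 + 5 - 42) mod 7
= 58 mod 7 = 2
h=2 → Monday

Monday


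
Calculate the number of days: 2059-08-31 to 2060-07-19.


323 days

From August 31, 2059 to July 19, 2060
Rest of August 2059: 31 - 31 = 0
Full months: September 30, October 31, November 30, December 31, January 31, February 2060 29, March 31, April 30, May 31, June 30
Days into July 2060: 19
Total = 0 + 30 + 31 + 30 + 31 + 31 + 29 + 31 + 30 + 31 + 30 + 19 = 323 days


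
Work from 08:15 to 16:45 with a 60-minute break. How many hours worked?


7h 30m (450 minutes)

Total time = (16×60+45) - (8×60+15)
= 1005 - 495 = 510 min
Minus break: 510 - 60 = 450 min
= 7h 30m


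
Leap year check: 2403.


No

Rules: divisible by 4 AND (not by 100 OR by 400)
2403 ÷ 4 = 600 remainder 3 → not divisible by 4
Not divisible by 4 → not a leap year


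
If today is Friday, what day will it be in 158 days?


Tuesday

Start: Friday (index 4)
(4 + 158) mod 7
= 162 mod 7
= 1
Index 1 → Tuesday


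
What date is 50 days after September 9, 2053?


October 29, 2053

Start: September 9, 2053
Add 50 days
September 9 → October 1: 30 - 9 + 1 = 22 days (50 - 22 = 28 left)
October 1 + 28 = October 29, 2053
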